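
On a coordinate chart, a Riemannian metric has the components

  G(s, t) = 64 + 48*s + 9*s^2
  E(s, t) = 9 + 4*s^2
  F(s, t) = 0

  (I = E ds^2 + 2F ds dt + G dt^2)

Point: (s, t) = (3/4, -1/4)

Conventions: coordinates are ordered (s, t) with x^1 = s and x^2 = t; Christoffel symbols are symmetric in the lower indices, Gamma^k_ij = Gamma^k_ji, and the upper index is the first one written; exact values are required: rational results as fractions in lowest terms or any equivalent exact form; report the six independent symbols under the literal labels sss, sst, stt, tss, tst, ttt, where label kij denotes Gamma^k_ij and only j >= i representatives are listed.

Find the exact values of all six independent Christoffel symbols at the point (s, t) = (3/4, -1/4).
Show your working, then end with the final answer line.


E = 45/4, F = 0, G = 1681/16 at the point
E_s = 6, E_t = 0, F_s = 0, F_t = 0, G_s = 123/2, G_t = 0
EG - F^2 = 75645/64;  g^inv = (64/75645) * [[1681/16, 0], [0, 45/4]]
first-kind symbols [ij,l] = (1/2)(d_i g_jl + d_j g_il - d_l g_ij): [ss,s] = E_s/2 = 3, [ss,t] = F_s - E_t/2 = 0, [st,s] = E_t/2 = 0, [st,t] = G_s/2 = 123/4, [tt,s] = F_t - G_s/2 = -123/4, [tt,t] = G_t/2 = 0
Gamma^s_ij = (G*[ij,s] - F*[ij,t])/(EG - F^2), Gamma^t_ij = (E*[ij,t] - F*[ij,s])/(EG - F^2)

Answer: Gamma_sss = 4/15, Gamma_sst = 0, Gamma_stt = -41/15, Gamma_tss = 0, Gamma_tst = 12/41, Gamma_ttt = 0


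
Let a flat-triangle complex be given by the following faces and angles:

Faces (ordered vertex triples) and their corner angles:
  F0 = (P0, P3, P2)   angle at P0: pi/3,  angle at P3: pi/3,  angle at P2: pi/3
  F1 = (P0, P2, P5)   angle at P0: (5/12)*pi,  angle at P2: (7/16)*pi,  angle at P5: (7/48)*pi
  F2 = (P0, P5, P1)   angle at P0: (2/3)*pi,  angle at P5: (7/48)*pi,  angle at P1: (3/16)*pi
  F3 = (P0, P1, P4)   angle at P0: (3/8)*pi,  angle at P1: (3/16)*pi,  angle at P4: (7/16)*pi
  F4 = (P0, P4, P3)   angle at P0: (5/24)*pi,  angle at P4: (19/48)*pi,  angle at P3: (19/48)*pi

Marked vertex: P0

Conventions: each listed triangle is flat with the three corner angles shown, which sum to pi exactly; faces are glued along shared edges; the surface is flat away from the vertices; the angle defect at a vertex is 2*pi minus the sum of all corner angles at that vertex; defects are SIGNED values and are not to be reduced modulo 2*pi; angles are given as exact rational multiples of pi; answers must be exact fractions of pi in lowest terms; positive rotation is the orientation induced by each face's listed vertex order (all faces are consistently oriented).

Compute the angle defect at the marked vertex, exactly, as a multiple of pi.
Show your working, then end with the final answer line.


Sum of corner angles at P0: 2*pi
defect = 2*pi - 2*pi

Answer: defect(P0) = 0


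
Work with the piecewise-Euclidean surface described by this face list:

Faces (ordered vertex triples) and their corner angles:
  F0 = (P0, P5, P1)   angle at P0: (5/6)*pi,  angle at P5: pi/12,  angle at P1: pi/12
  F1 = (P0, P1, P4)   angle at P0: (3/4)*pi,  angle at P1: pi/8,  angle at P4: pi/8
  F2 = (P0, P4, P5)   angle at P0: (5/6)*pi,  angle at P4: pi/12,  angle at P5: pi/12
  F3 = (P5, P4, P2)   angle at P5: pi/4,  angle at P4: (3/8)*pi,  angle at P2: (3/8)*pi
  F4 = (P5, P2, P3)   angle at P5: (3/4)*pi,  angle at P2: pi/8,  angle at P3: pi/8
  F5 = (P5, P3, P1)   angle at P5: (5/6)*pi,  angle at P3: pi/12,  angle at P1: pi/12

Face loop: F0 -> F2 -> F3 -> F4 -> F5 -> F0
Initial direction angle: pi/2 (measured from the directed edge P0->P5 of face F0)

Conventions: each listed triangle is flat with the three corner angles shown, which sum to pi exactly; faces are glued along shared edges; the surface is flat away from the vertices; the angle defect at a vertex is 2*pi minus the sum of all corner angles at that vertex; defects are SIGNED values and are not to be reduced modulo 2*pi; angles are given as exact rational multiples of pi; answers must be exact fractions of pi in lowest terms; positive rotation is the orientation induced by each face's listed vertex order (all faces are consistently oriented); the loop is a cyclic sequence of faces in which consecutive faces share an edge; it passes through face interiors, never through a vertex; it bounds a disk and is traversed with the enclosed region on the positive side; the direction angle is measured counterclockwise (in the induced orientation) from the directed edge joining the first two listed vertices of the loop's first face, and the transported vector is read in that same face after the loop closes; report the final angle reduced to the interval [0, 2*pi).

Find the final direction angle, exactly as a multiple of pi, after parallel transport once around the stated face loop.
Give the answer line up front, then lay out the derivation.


Answer: final direction angle = pi/2

enclosed vertex P5: corner angles sum to 2*pi, defect = 2*pi - 2*pi = 0
summing the enclosed defects onto the initial angle, mod 2*pi in the induced orientation:
final angle = pi/2 + 0 = pi/2 (mod 2*pi)


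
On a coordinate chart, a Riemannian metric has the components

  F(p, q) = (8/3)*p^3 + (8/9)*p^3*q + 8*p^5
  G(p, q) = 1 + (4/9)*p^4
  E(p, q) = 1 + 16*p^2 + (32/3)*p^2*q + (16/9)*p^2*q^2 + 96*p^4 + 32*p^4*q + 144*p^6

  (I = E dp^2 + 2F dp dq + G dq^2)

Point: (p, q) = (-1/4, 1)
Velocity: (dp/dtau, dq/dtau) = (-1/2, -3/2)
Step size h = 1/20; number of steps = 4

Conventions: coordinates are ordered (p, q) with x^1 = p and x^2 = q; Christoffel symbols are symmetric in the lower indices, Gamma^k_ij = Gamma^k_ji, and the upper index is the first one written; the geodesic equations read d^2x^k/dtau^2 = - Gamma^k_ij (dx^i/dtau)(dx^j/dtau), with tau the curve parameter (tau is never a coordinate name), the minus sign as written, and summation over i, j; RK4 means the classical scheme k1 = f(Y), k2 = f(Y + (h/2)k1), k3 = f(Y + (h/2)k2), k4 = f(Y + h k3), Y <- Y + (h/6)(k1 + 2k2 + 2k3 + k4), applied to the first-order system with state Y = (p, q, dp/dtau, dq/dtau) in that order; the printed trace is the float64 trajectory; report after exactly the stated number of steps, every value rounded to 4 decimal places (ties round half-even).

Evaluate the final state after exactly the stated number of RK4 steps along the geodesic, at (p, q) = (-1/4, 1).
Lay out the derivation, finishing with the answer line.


f(Y) = (dp/dtau, dq/dtau, -Gamma^p_ij Y'^i Y'^j, -Gamma^q_ij Y'^i Y'^j) with the Gammas evaluated at the stage position; h = 0.050000; intermediate values shown to 6 dp
step 0: p = -0.2500, q = 1.0000, dp/dtau = -0.5000, dq/dtau = -1.5000
step 1:
  k1: at (p, q) = (-0.250000, 1.000000), (dp/dtau, dq/dtau) = (-0.500000, -1.500000); Gamma_ppp = -3.479377, Gamma_ppq = 0.152940, Gamma_pqq = 0.000000, Gamma_qpp = 0.095325, Gamma_qpq = -0.004190, Gamma_qqq = 0.000000; k1 = (-0.500000, -1.500000, 0.640435, -0.017546)
  k2: at (p, q) = (-0.262500, 0.962500), (dp/dtau, dq/dtau) = (-0.483989, -1.500439); Gamma_ppp = -3.483604, Gamma_ppq = 0.157041, Gamma_pqq = 0.000000, Gamma_qpp = 0.099773, Gamma_qpq = -0.004498, Gamma_qqq = 0.000000; k2 = (-0.483989, -1.500439, 0.587933, -0.016839)
  k3: at (p, q) = (-0.262100, 0.962489), (dp/dtau, dq/dtau) = (-0.485302, -1.500421); Gamma_ppp = -3.483182, Gamma_ppq = 0.156936, Gamma_pqq = 0.000000, Gamma_qpp = 0.099650, Gamma_qpq = -0.004490, Gamma_qqq = 0.000000; k3 = (-0.485302, -1.500421, 0.591803, -0.016931)
  k4: at (p, q) = (-0.274265, 0.924979), (dp/dtau, dq/dtau) = (-0.470410, -1.500847); Gamma_ppp = -3.485164, Gamma_ppq = 0.160488, Gamma_pqq = 0.000000, Gamma_qpp = 0.103853, Gamma_qpq = -0.004782, Gamma_qqq = 0.000000; k4 = (-0.470410, -1.500847, 0.544603, -0.016228)
  Y <- Y + (h/6)(k1 + 2k2 + 2k3 + k4): p = -0.2742, q = 0.9250, dp/dtau = -0.4705, dq/dtau = -1.5008
step 2:
  k1: at (p, q) = (-0.274242, 0.924979), (dp/dtau, dq/dtau) = (-0.470462, -1.500844); Gamma_ppp = -3.485146, Gamma_ppq = 0.160483, Gamma_pqq = 0.000000, Gamma_qpp = 0.103846, Gamma_qpq = -0.004782, Gamma_qqq = 0.000000; k1 = (-0.470462, -1.500844, 0.544754, -0.016232)
  k2: at (p, q) = (-0.286003, 0.887458), (dp/dtau, dq/dtau) = (-0.456844, -1.501250); Gamma_ppp = -3.485397, Gamma_ppq = 0.163523, Gamma_pqq = 0.000000, Gamma_qpp = 0.107798, Gamma_qpq = -0.005057, Gamma_qqq = 0.000000; k2 = (-0.456844, -1.501250, 0.503124, -0.015561)
  k3: at (p, q) = (-0.285663, 0.887447), (dp/dtau, dq/dtau) = (-0.457884, -1.501233); Gamma_ppp = -3.485201, Gamma_ppq = 0.163460, Gamma_pqq = 0.000000, Gamma_qpp = 0.107704, Gamma_qpq = -0.005051, Gamma_qqq = 0.000000; k3 = (-0.457884, -1.501233, 0.505978, -0.015636)
  k4: at (p, q) = (-0.297136, 0.849917), (dp/dtau, dq/dtau) = (-0.445163, -1.501626); Gamma_ppp = -3.484367, Gamma_ppq = 0.166085, Gamma_pqq = 0.000000, Gamma_qpp = 0.111457, Gamma_qpq = -0.005313, Gamma_qqq = 0.000000; k4 = (-0.445163, -1.501626, 0.468454, -0.014985)
  Y <- Y + (h/6)(k1 + 2k2 + 2k3 + k4): p = -0.2971, q = 0.8499, dp/dtau = -0.4452, dq/dtau = -1.5016
step 3:
  k1: at (p, q) = (-0.297117, 0.849917), (dp/dtau, dq/dtau) = (-0.445201, -1.501624); Gamma_ppp = -3.484360, Gamma_ppq = 0.166082, Gamma_pqq = 0.000000, Gamma_qpp = 0.111452, Gamma_qpq = -0.005312, Gamma_qqq = 0.000000; k1 = (-0.445201, -1.501624, 0.468553, -0.014987)
  k2: at (p, q) = (-0.308247, 0.812376), (dp/dtau, dq/dtau) = (-0.433487, -1.501999); Gamma_ppp = -3.482703, Gamma_ppq = 0.168323, Gamma_pqq = 0.000000, Gamma_qpp = 0.115000, Gamma_qpq = -0.005558, Gamma_qqq = 0.000000; k2 = (-0.433487, -1.501999, 0.435248, -0.014372)
  k3: at (p, q) = (-0.307954, 0.812367), (dp/dtau, dq/dtau) = (-0.434319, -1.501984); Gamma_ppp = -3.482633, Gamma_ppq = 0.168289, Gamma_pqq = 0.000000, Gamma_qpp = 0.114929, Gamma_qpq = -0.005554, Gamma_qqq = 0.000000; k3 = (-0.434319, -1.501984, 0.437378, -0.014434)
  k4: at (p, q) = (-0.318833, 0.774817), (dp/dtau, dq/dtau) = (-0.423332, -1.502346); Gamma_ppp = -3.480482, Gamma_ppq = 0.170212, Gamma_pqq = 0.000000, Gamma_qpp = 0.118312, Gamma_qpq = -0.005786, Gamma_qqq = 0.000000; k4 = (-0.423332, -1.502346, 0.407230, -0.013843)
  Y <- Y + (h/6)(k1 + 2k2 + 2k3 + k4): p = -0.3188, q = 0.7748, dp/dtau = -0.4234, dq/dtau = -1.5023
step 4:
  k1: at (p, q) = (-0.318818, 0.774817), (dp/dtau, dq/dtau) = (-0.423359, -1.502345); Gamma_ppp = -3.480481, Gamma_ppq = 0.170210, Gamma_pqq = 0.000000, Gamma_qpp = 0.118308, Gamma_qpq = -0.005786, Gamma_qqq = 0.000000; k1 = (-0.423359, -1.502345, 0.407298, -0.013845)
  k2: at (p, q) = (-0.329402, 0.737259), (dp/dtau, dq/dtau) = (-0.413176, -1.502691); Gamma_ppp = -3.477971, Gamma_ppq = 0.171841, Gamma_pqq = 0.000000, Gamma_qpp = 0.121521, Gamma_qpq = -0.006004, Gamma_qqq = 0.000000; k2 = (-0.413176, -1.502691, 0.380356, -0.013290)
  k3: at (p, q) = (-0.329148, 0.737250), (dp/dtau, dq/dtau) = (-0.413850, -1.502677); Gamma_ppp = -3.477975, Gamma_ppq = 0.171826, Gamma_pqq = 0.000000, Gamma_qpp = 0.121466, Gamma_qpq = -0.006001, Gamma_qqq = 0.000000; k3 = (-0.413850, -1.502677, 0.381968, -0.013340)
  k4: at (p, q) = (-0.339511, 0.699683), (dp/dtau, dq/dtau) = (-0.404260, -1.503012); Gamma_ppp = -3.475271, Gamma_ppq = 0.173210, Gamma_pqq = 0.000000, Gamma_qpp = 0.124538, Gamma_qpq = -0.006207, Gamma_qqq = 0.000000; k4 = (-0.404260, -1.503012, 0.357463, -0.012810)
  Y <- Y + (h/6)(k1 + 2k2 + 2k3 + k4): p = -0.3395, q = 0.6997, dp/dtau = -0.4043, dq/dtau = -1.5030

Answer: p = -0.3395, q = 0.6997, dp/dtau = -0.4043, dq/dtau = -1.5030


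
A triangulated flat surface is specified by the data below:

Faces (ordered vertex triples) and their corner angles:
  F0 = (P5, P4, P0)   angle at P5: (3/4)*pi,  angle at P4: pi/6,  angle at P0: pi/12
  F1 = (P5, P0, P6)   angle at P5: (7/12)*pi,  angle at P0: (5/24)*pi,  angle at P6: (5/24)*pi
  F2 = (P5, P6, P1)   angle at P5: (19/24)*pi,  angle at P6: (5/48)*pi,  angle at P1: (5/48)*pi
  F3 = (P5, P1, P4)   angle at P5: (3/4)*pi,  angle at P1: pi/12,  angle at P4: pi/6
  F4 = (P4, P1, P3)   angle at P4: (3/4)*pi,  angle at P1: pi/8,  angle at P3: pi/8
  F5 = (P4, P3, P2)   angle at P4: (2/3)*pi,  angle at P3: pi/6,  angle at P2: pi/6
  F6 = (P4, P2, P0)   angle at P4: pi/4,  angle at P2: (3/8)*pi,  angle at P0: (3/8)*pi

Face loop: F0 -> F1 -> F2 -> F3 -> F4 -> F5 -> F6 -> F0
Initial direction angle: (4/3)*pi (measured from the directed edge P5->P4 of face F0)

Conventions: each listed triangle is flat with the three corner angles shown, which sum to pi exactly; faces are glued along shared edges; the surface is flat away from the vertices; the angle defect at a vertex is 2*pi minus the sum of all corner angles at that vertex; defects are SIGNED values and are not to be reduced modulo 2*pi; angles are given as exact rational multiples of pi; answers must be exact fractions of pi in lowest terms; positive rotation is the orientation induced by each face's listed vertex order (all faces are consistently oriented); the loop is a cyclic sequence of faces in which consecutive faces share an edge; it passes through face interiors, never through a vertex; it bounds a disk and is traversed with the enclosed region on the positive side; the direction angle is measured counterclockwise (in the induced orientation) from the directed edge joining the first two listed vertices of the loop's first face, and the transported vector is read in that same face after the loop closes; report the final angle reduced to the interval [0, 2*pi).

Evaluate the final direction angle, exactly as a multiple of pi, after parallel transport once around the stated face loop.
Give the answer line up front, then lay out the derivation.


Answer: final direction angle = (11/24)*pi

enclosed vertex P4: corner angles sum to 2*pi, defect = 2*pi - 2*pi = 0
enclosed vertex P5: corner angles sum to (23/8)*pi, defect = 2*pi - (23/8)*pi = (-7/8)*pi
final direction = starting direction + enclosed defect total, reduced mod 2*pi (induced orientation)
final angle = (4/3)*pi - (7/8)*pi = (11/24)*pi (mod 2*pi)


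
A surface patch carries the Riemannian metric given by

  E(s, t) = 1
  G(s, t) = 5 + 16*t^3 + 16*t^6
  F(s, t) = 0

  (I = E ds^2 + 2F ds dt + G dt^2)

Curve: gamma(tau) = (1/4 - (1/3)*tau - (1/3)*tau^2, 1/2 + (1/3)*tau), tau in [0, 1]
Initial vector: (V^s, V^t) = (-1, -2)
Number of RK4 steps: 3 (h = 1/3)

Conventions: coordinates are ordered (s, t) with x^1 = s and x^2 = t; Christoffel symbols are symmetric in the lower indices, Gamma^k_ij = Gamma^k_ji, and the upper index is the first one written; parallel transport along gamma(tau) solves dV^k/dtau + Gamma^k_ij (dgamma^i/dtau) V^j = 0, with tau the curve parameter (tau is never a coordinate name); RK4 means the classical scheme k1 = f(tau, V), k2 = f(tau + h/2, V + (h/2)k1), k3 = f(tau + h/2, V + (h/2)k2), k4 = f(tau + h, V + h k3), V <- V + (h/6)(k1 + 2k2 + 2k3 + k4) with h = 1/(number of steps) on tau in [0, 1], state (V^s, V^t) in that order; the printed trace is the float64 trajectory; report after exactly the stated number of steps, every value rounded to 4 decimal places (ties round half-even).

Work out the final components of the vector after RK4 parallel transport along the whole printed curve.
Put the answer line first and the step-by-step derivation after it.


Answer: V^s = -1.0000, V^t = -1.2158

gamma'(tau) = (-1/3 - (2/3)*tau, 1/3); f(tau, V)^k = -Gamma^k_ij(gamma(tau)) gamma'^i(tau) V^j; h = 1/3; intermediate values shown to 6 dp
curve data and Christoffel symbols at the stage parameters:
  tau = 0.000000: gamma = (0.250000, 0.500000), gamma' = (-0.333333, 0.333333); Gamma_sss = 0.000000, Gamma_sst = 0.000000, Gamma_stt = 0.000000, Gamma_tss = 0.000000, Gamma_tst = 0.000000, Gamma_ttt = 1.034483
  tau = 0.166667: gamma = (0.185185, 0.555556), gamma' = (-0.444444, 0.333333); Gamma_sss = 0.000000, Gamma_sst = 0.000000, Gamma_stt = 0.000000, Gamma_tss = 0.000000, Gamma_tst = 0.000000, Gamma_ttt = 1.211077
  tau = 0.333333: gamma = (0.101852, 0.611111), gamma' = (-0.555556, 0.333333); Gamma_sss = 0.000000, Gamma_sst = 0.000000, Gamma_stt = 0.000000, Gamma_tss = 0.000000, Gamma_tst = 0.000000, Gamma_ttt = 1.376294
  tau = 0.500000: gamma = (0.000000, 0.666667), gamma' = (-0.666667, 0.333333); Gamma_sss = 0.000000, Gamma_sst = 0.000000, Gamma_stt = 0.000000, Gamma_tss = 0.000000, Gamma_tst = 0.000000, Gamma_ttt = 1.524185
  tau = 0.666667: gamma = (-0.120370, 0.722222), gamma' = (-0.777778, 0.333333); Gamma_sss = 0.000000, Gamma_sst = 0.000000, Gamma_stt = 0.000000, Gamma_tss = 0.000000, Gamma_tst = 0.000000, Gamma_ttt = 1.650642
  tau = 0.833333: gamma = (-0.259259, 0.777778), gamma' = (-0.888889, 0.333333); Gamma_sss = 0.000000, Gamma_sst = 0.000000, Gamma_stt = 0.000000, Gamma_tss = 0.000000, Gamma_tst = 0.000000, Gamma_ttt = 1.753602
  tau = 1.000000: gamma = (-0.416667, 0.833333), gamma' = (-1.000000, 0.333333); Gamma_sss = 0.000000, Gamma_sst = 0.000000, Gamma_stt = 0.000000, Gamma_tss = 0.000000, Gamma_tst = 0.000000, Gamma_ttt = 1.832882
step 0: V^s = -1.0000, V^t = -2.0000
step 1: k1 = (0.000000, 0.689655), k2 = (0.000000, 0.760983), k3 = (0.000000, 0.756184), k4 = (0.000000, 0.801892); V <- V + (h/6)(k1 + 2k2 + 2k3 + k4): V^s = -1.0000, V^t = -1.7486
step 2: k1 = (0.000000, 0.802178), k2 = (0.000000, 0.820451), k3 = (0.000000, 0.818904), k4 = (0.000000, 0.811893); V <- V + (h/6)(k1 + 2k2 + 2k3 + k4): V^s = -1.0000, V^t = -1.4767
step 3: k1 = (0.000000, 0.812524), k2 = (0.000000, 0.784047), k3 = (0.000000, 0.786822), k4 = (0.000000, 0.741991); V <- V + (h/6)(k1 + 2k2 + 2k3 + k4): V^s = -1.0000, V^t = -1.2158


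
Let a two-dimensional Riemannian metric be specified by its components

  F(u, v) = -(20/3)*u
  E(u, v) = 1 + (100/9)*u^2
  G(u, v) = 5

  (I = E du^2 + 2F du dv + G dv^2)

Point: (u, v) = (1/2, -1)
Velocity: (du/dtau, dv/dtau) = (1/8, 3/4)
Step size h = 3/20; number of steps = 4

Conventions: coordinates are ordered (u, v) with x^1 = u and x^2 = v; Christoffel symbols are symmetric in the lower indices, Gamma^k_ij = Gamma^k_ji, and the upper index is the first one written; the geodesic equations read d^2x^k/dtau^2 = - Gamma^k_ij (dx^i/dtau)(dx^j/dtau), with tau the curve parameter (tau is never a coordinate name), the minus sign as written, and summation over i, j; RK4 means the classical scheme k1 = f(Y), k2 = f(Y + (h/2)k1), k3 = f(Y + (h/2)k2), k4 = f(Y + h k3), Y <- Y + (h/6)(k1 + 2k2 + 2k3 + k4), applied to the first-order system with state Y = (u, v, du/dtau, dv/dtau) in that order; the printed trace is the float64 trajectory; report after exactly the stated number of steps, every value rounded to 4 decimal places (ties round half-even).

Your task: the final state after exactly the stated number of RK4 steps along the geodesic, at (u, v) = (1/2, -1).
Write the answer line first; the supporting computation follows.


Answer: u = 0.5730, v = -0.5478, du/dtau = 0.1185, dv/dtau = 0.7572

f(Y) = (du/dtau, dv/dtau, -Gamma^u_ij Y'^i Y'^j, -Gamma^v_ij Y'^i Y'^j) with the Gammas evaluated at the stage position; h = 0.150000; intermediate values shown to 6 dp
step 0: u = 0.5000, v = -1.0000, du/dtau = 0.1250, dv/dtau = 0.7500
step 1:
  k1: at (u, v) = (0.500000, -1.000000), (du/dtau, dv/dtau) = (0.125000, 0.750000); Gamma_uuu = 0.714286, Gamma_uuv = 0.000000, Gamma_uvv = 0.000000, Gamma_vuu = -0.857143, Gamma_vuv = 0.000000, Gamma_vvv = 0.000000; k1 = (0.125000, 0.750000, -0.011161, 0.013393)
  k2: at (u, v) = (0.509375, -0.943750), (du/dtau, dv/dtau) = (0.124163, 0.751004); Gamma_uuu = 0.717973, Gamma_uuv = 0.000000, Gamma_uvv = 0.000000, Gamma_vuu = -0.845710, Gamma_vuv = 0.000000, Gamma_vvv = 0.000000; k2 = (0.124163, 0.751004, -0.011069, 0.013038)
  k3: at (u, v) = (0.509312, -0.943675), (du/dtau, dv/dtau) = (0.124170, 0.750978); Gamma_uuu = 0.717949, Gamma_uuv = 0.000000, Gamma_uvv = 0.000000, Gamma_vuu = -0.845786, Gamma_vuv = 0.000000, Gamma_vvv = 0.000000; k3 = (0.124170, 0.750978, -0.011069, 0.013040)
  k4: at (u, v) = (0.518625, -0.887353), (du/dtau, dv/dtau) = (0.123340, 0.751956); Gamma_uuu = 0.721343, Gamma_uuv = 0.000000, Gamma_uvv = 0.000000, Gamma_vuu = -0.834524, Gamma_vuv = 0.000000, Gamma_vvv = 0.000000; k4 = (0.123340, 0.751956, -0.010974, 0.012695)
  Y <- Y + (h/6)(k1 + 2k2 + 2k3 + k4): u = 0.5186, v = -0.8874, du/dtau = 0.1233, dv/dtau = 0.7520
step 2:
  k1: at (u, v) = (0.518625, -0.887352), (du/dtau, dv/dtau) = (0.123340, 0.751956); Gamma_uuu = 0.721343, Gamma_uuv = 0.000000, Gamma_uvv = 0.000000, Gamma_vuu = -0.834525, Gamma_vuv = 0.000000, Gamma_vvv = 0.000000; k1 = (0.123340, 0.751956, -0.010974, 0.012695)
  k2: at (u, v) = (0.527876, -0.830955), (du/dtau, dv/dtau) = (0.122517, 0.752908); Gamma_uuu = 0.724454, Gamma_uuv = 0.000000, Gamma_uvv = 0.000000, Gamma_vuu = -0.823438, Gamma_vuv = 0.000000, Gamma_vvv = 0.000000; k2 = (0.122517, 0.752908, -0.010874, 0.012360)
  k3: at (u, v) = (0.527814, -0.830884), (du/dtau, dv/dtau) = (0.122524, 0.752883); Gamma_uuu = 0.724434, Gamma_uuv = 0.000000, Gamma_uvv = 0.000000, Gamma_vuu = -0.823511, Gamma_vuv = 0.000000, Gamma_vvv = 0.000000; k3 = (0.122524, 0.752883, -0.010875, 0.012363)
  k4: at (u, v) = (0.537004, -0.774420), (du/dtau, dv/dtau) = (0.121708, 0.753811); Gamma_uuu = 0.727280, Gamma_uuv = 0.000000, Gamma_uvv = 0.000000, Gamma_vuu = -0.812597, Gamma_vuv = 0.000000, Gamma_vvv = 0.000000; k4 = (0.121708, 0.753811, -0.010773, 0.012037)
  Y <- Y + (h/6)(k1 + 2k2 + 2k3 + k4): u = 0.5370, v = -0.7744, du/dtau = 0.1217, dv/dtau = 0.7538
step 3:
  k1: at (u, v) = (0.537003, -0.774418), (du/dtau, dv/dtau) = (0.121709, 0.753811); Gamma_uuu = 0.727280, Gamma_uuv = 0.000000, Gamma_uvv = 0.000000, Gamma_vuu = -0.812598, Gamma_vuv = 0.000000, Gamma_vvv = 0.000000; k1 = (0.121709, 0.753811, -0.010773, 0.012037)
  k2: at (u, v) = (0.546132, -0.717882), (du/dtau, dv/dtau) = (0.120901, 0.754713); Gamma_uuu = 0.729869, Gamma_uuv = 0.000000, Gamma_uvv = 0.000000, Gamma_vuu = -0.801861, Gamma_vuv = 0.000000, Gamma_vvv = 0.000000; k2 = (0.120901, 0.754713, -0.010668, 0.011721)
  k3: at (u, v) = (0.546071, -0.717815), (du/dtau, dv/dtau) = (0.120908, 0.754690); Gamma_uuu = 0.729853, Gamma_uuv = 0.000000, Gamma_uvv = 0.000000, Gamma_vuu = -0.801932, Gamma_vuv = 0.000000, Gamma_vvv = 0.000000; k3 = (0.120908, 0.754690, -0.010670, 0.011723)
  k4: at (u, v) = (0.555140, -0.661215), (du/dtau, dv/dtau) = (0.120108, 0.755569); Gamma_uuu = 0.732200, Gamma_uuv = 0.000000, Gamma_uvv = 0.000000, Gamma_vuu = -0.791369, Gamma_vuv = 0.000000, Gamma_vvv = 0.000000; k4 = (0.120108, 0.755569, -0.010563, 0.011416)
  Y <- Y + (h/6)(k1 + 2k2 + 2k3 + k4): u = 0.5551, v = -0.6612, du/dtau = 0.1201, dv/dtau = 0.7556
step 4:
  k1: at (u, v) = (0.555139, -0.661214), (du/dtau, dv/dtau) = (0.120108, 0.755569); Gamma_uuu = 0.732200, Gamma_uuv = 0.000000, Gamma_uvv = 0.000000, Gamma_vuu = -0.791369, Gamma_vuv = 0.000000, Gamma_vvv = 0.000000; k1 = (0.120108, 0.755569, -0.010563, 0.011416)
  k2: at (u, v) = (0.564147, -0.604546), (du/dtau, dv/dtau) = (0.119316, 0.756425); Gamma_uuu = 0.734316, Gamma_uuv = 0.000000, Gamma_uvv = 0.000000, Gamma_vuu = -0.780983, Gamma_vuv = 0.000000, Gamma_vvv = 0.000000; k2 = (0.119316, 0.756425, -0.010454, 0.011118)
  k3: at (u, v) = (0.564088, -0.604482), (du/dtau, dv/dtau) = (0.119324, 0.756403); Gamma_uuu = 0.734303, Gamma_uuv = 0.000000, Gamma_uvv = 0.000000, Gamma_vuu = -0.781051, Gamma_vuv = 0.000000, Gamma_vvv = 0.000000; k3 = (0.119324, 0.756403, -0.010455, 0.011121)
  k4: at (u, v) = (0.573038, -0.547753), (du/dtau, dv/dtau) = (0.118540, 0.757237); Gamma_uuu = 0.736200, Gamma_uuv = 0.000000, Gamma_uvv = 0.000000, Gamma_vuu = -0.770839, Gamma_vuv = 0.000000, Gamma_vvv = 0.000000; k4 = (0.118540, 0.757237, -0.010345, 0.010832)
  Y <- Y + (h/6)(k1 + 2k2 + 2k3 + k4): u = 0.5730, v = -0.5478, du/dtau = 0.1185, dv/dtau = 0.7572


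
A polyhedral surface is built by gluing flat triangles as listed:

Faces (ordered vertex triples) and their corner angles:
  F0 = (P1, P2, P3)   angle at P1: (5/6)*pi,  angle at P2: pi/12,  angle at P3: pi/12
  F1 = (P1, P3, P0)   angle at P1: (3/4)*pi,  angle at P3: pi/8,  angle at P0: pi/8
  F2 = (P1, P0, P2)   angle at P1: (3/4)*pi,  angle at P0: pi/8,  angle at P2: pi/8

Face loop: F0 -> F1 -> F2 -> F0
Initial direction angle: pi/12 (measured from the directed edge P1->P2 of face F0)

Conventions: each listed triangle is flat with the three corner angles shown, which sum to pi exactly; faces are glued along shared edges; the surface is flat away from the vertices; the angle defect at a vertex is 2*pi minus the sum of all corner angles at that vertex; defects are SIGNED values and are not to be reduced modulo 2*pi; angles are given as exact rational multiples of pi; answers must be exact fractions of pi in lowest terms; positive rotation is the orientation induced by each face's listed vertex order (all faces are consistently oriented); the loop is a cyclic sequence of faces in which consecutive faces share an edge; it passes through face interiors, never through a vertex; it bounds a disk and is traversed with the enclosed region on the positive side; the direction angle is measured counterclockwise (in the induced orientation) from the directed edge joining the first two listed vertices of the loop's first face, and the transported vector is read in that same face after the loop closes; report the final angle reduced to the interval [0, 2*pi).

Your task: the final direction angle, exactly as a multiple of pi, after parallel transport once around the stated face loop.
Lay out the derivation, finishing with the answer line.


enclosed vertex P1: corner angles sum to (7/3)*pi, defect = 2*pi - (7/3)*pi = -pi/3
the final direction is the initial angle plus the enclosed defects, taken mod 2*pi in the induced orientation
final angle = pi/12 - pi/3 = (7/4)*pi (mod 2*pi)

Answer: final direction angle = (7/4)*pi


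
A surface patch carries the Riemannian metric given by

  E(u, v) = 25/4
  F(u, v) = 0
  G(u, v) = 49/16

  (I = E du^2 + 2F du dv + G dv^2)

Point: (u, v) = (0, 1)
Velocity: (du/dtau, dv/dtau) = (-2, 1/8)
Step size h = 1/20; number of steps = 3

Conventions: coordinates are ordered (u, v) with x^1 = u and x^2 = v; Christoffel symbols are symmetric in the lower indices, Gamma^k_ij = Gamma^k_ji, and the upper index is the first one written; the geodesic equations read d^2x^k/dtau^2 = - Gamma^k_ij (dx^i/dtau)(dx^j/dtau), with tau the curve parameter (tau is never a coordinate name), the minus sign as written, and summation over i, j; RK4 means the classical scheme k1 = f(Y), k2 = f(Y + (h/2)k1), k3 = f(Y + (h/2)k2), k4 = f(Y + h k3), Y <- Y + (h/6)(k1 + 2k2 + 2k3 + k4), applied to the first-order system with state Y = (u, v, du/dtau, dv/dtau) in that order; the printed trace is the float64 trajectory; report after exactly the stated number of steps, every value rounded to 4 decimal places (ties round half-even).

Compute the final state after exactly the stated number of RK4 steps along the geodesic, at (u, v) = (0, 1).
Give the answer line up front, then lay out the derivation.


Answer: u = -0.3000, v = 1.0188, du/dtau = -2.0000, dv/dtau = 0.1250

f(Y) = (du/dtau, dv/dtau, -Gamma^u_ij Y'^i Y'^j, -Gamma^v_ij Y'^i Y'^j) with the Gammas evaluated at the stage position; h = 0.050000; intermediate values shown to 6 dp
step 0: u = 0.0000, v = 1.0000, du/dtau = -2.0000, dv/dtau = 0.1250
step 1:
  k1: at (u, v) = (0.000000, 1.000000), (du/dtau, dv/dtau) = (-2.000000, 0.125000); Gamma_uuu = 0.000000, Gamma_uuv = 0.000000, Gamma_uvv = 0.000000, Gamma_vuu = 0.000000, Gamma_vuv = 0.000000, Gamma_vvv = 0.000000; k1 = (-2.000000, 0.125000, 0.000000, 0.000000)
  k2: at (u, v) = (-0.050000, 1.003125), (du/dtau, dv/dtau) = (-2.000000, 0.125000); Gamma_uuu = 0.000000, Gamma_uuv = 0.000000, Gamma_uvv = 0.000000, Gamma_vuu = 0.000000, Gamma_vuv = 0.000000, Gamma_vvv = 0.000000; k2 = (-2.000000, 0.125000, 0.000000, 0.000000)
  k3: at (u, v) = (-0.050000, 1.003125), (du/dtau, dv/dtau) = (-2.000000, 0.125000); Gamma_uuu = 0.000000, Gamma_uuv = 0.000000, Gamma_uvv = 0.000000, Gamma_vuu = 0.000000, Gamma_vuv = 0.000000, Gamma_vvv = 0.000000; k3 = (-2.000000, 0.125000, 0.000000, 0.000000)
  k4: at (u, v) = (-0.100000, 1.006250), (du/dtau, dv/dtau) = (-2.000000, 0.125000); Gamma_uuu = 0.000000, Gamma_uuv = 0.000000, Gamma_uvv = 0.000000, Gamma_vuu = 0.000000, Gamma_vuv = 0.000000, Gamma_vvv = 0.000000; k4 = (-2.000000, 0.125000, 0.000000, 0.000000)
  Y <- Y + (h/6)(k1 + 2k2 + 2k3 + k4): u = -0.1000, v = 1.0063, du/dtau = -2.0000, dv/dtau = 0.1250
step 2:
  k1: at (u, v) = (-0.100000, 1.006250), (du/dtau, dv/dtau) = (-2.000000, 0.125000); Gamma_uuu = 0.000000, Gamma_uuv = 0.000000, Gamma_uvv = 0.000000, Gamma_vuu = 0.000000, Gamma_vuv = 0.000000, Gamma_vvv = 0.000000; k1 = (-2.000000, 0.125000, 0.000000, 0.000000)
  k2: at (u, v) = (-0.150000, 1.009375), (du/dtau, dv/dtau) = (-2.000000, 0.125000); Gamma_uuu = 0.000000, Gamma_uuv = 0.000000, Gamma_uvv = 0.000000, Gamma_vuu = 0.000000, Gamma_vuv = 0.000000, Gamma_vvv = 0.000000; k2 = (-2.000000, 0.125000, 0.000000, 0.000000)
  k3: at (u, v) = (-0.150000, 1.009375), (du/dtau, dv/dtau) = (-2.000000, 0.125000); Gamma_uuu = 0.000000, Gamma_uuv = 0.000000, Gamma_uvv = 0.000000, Gamma_vuu = 0.000000, Gamma_vuv = 0.000000, Gamma_vvv = 0.000000; k3 = (-2.000000, 0.125000, 0.000000, 0.000000)
  k4: at (u, v) = (-0.200000, 1.012500), (du/dtau, dv/dtau) = (-2.000000, 0.125000); Gamma_uuu = 0.000000, Gamma_uuv = 0.000000, Gamma_uvv = 0.000000, Gamma_vuu = 0.000000, Gamma_vuv = 0.000000, Gamma_vvv = 0.000000; k4 = (-2.000000, 0.125000, 0.000000, 0.000000)
  Y <- Y + (h/6)(k1 + 2k2 + 2k3 + k4): u = -0.2000, v = 1.0125, du/dtau = -2.0000, dv/dtau = 0.1250
step 3:
  k1: at (u, v) = (-0.200000, 1.012500), (du/dtau, dv/dtau) = (-2.000000, 0.125000); Gamma_uuu = 0.000000, Gamma_uuv = 0.000000, Gamma_uvv = 0.000000, Gamma_vuu = 0.000000, Gamma_vuv = 0.000000, Gamma_vvv = 0.000000; k1 = (-2.000000, 0.125000, 0.000000, 0.000000)
  k2: at (u, v) = (-0.250000, 1.015625), (du/dtau, dv/dtau) = (-2.000000, 0.125000); Gamma_uuu = 0.000000, Gamma_uuv = 0.000000, Gamma_uvv = 0.000000, Gamma_vuu = 0.000000, Gamma_vuv = 0.000000, Gamma_vvv = 0.000000; k2 = (-2.000000, 0.125000, 0.000000, 0.000000)
  k3: at (u, v) = (-0.250000, 1.015625), (du/dtau, dv/dtau) = (-2.000000, 0.125000); Gamma_uuu = 0.000000, Gamma_uuv = 0.000000, Gamma_uvv = 0.000000, Gamma_vuu = 0.000000, Gamma_vuv = 0.000000, Gamma_vvv = 0.000000; k3 = (-2.000000, 0.125000, 0.000000, 0.000000)
  k4: at (u, v) = (-0.300000, 1.018750), (du/dtau, dv/dtau) = (-2.000000, 0.125000); Gamma_uuu = 0.000000, Gamma_uuv = 0.000000, Gamma_uvv = 0.000000, Gamma_vuu = 0.000000, Gamma_vuv = 0.000000, Gamma_vvv = 0.000000; k4 = (-2.000000, 0.125000, 0.000000, 0.000000)
  Y <- Y + (h/6)(k1 + 2k2 + 2k3 + k4): u = -0.3000, v = 1.0188, du/dtau = -2.0000, dv/dtau = 0.1250


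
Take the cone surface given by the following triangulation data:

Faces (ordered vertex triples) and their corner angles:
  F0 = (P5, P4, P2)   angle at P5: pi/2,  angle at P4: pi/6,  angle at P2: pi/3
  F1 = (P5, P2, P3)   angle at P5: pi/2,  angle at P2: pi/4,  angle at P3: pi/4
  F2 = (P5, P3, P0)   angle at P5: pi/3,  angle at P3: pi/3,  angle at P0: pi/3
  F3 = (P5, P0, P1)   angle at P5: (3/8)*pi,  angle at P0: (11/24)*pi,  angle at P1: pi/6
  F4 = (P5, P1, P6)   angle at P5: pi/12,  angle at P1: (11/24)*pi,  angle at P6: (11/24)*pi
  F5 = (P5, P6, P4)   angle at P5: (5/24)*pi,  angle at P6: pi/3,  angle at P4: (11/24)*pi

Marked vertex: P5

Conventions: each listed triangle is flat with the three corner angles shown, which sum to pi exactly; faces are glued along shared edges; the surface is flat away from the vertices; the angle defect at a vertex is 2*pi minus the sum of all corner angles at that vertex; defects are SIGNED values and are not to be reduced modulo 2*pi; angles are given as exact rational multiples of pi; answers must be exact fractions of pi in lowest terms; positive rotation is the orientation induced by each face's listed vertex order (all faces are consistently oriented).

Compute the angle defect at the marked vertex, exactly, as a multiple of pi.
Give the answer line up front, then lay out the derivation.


Answer: defect(P5) = 0

Sum of corner angles at P5: 2*pi
defect = 2*pi - 2*pi


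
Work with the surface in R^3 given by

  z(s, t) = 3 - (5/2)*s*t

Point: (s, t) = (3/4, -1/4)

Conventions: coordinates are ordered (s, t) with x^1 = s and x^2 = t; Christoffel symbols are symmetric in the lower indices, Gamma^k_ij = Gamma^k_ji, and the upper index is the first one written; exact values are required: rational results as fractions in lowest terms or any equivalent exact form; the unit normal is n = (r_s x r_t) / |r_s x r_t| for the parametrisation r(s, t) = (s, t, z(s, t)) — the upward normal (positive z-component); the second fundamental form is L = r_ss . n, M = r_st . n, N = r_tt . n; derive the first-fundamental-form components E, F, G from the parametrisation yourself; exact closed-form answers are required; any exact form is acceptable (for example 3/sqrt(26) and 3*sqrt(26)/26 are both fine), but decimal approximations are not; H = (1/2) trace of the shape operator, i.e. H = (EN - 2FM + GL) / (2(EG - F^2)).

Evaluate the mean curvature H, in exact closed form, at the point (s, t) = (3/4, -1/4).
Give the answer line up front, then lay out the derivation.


Answer: H = -375*sqrt(314)/24649

z_s = 5/8, z_t = -15/8, z_ss = 0, z_st = -5/2, z_tt = 0
E = 89/64, F = -75/64, G = 289/64; answer radicand W^2 = 157/32
unnormalised second-form numerators: l = 0, m = -5/2, n = 0; L = l/sqrt(157/32), and similarly M = m/sqrt(W^2), N = n/sqrt(W^2)
H = (E*n - 2*F*m + G*l) / (2*(EG - F^2)*sqrt(W^2)); E*n - 2*F*m + G*l = -375/64, EG - F^2 = 157/32, so H = (-375/628)/sqrt(157/32)


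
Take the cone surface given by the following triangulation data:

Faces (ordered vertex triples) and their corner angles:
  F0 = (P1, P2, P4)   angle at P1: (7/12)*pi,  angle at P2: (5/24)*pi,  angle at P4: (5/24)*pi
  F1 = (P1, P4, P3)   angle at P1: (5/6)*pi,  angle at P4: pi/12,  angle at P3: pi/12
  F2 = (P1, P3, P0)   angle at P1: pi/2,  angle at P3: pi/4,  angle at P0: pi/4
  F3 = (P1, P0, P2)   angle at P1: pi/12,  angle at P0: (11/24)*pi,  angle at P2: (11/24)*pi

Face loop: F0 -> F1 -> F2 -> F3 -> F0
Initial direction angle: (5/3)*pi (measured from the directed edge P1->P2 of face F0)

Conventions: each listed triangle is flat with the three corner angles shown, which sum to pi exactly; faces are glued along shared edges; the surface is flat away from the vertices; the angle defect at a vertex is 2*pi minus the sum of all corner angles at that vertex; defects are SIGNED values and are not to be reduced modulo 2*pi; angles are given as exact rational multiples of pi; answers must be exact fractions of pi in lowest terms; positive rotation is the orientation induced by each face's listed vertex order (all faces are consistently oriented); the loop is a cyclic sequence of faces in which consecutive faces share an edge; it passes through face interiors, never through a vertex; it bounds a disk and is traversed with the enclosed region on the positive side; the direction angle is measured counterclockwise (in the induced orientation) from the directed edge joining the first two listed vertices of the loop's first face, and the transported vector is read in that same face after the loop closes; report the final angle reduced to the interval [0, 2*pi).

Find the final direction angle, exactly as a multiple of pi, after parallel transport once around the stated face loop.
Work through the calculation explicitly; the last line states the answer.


enclosed vertex P1: corner angles sum to 2*pi, defect = 2*pi - 2*pi = 0
holonomy = initial angle + sum of enclosed defects (mod 2*pi), positive in the induced orientation
final angle = (5/3)*pi + 0 = (5/3)*pi (mod 2*pi)

Answer: final direction angle = (5/3)*pi


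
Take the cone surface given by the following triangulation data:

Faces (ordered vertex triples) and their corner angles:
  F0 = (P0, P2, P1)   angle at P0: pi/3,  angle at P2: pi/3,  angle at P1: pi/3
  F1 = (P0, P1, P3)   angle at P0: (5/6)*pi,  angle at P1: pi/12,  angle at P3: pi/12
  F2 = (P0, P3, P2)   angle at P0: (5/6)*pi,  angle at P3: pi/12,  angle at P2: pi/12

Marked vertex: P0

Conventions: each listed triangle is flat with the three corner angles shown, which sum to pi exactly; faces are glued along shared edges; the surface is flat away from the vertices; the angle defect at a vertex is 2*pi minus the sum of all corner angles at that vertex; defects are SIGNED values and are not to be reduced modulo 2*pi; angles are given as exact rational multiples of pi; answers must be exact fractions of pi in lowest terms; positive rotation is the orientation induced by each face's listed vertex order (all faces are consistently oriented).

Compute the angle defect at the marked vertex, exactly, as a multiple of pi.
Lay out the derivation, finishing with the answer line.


Sum of corner angles at P0: 2*pi
defect = 2*pi - 2*pi

Answer: defect(P0) = 0


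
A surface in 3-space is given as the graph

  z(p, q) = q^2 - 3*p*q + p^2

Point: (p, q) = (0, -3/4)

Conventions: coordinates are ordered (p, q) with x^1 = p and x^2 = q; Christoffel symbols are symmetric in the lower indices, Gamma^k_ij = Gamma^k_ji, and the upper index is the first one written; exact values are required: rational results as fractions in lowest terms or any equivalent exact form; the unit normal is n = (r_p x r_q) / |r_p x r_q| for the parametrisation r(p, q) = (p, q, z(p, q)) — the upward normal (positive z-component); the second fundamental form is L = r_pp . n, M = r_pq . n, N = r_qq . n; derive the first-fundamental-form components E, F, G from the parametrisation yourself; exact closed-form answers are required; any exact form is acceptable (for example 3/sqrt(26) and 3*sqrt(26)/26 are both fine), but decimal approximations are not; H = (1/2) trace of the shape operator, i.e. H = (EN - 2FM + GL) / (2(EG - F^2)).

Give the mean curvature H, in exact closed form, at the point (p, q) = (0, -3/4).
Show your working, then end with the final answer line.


z_p = 9/4, z_q = -3/2, z_pp = 2, z_pq = -3, z_qq = 2
E = 97/16, F = -27/8, G = 13/4; answer radicand W^2 = 133/16
unnormalised second-form numerators: l = 2, m = -3, n = 2; L = l/sqrt(133/16), and similarly M = m/sqrt(W^2), N = n/sqrt(W^2)
H = (E*n - 2*F*m + G*l) / (2*(EG - F^2)*sqrt(W^2)); E*n - 2*F*m + G*l = -13/8, EG - F^2 = 133/16, so H = (-13/133)/sqrt(133/16)

Answer: H = -52*sqrt(133)/17689


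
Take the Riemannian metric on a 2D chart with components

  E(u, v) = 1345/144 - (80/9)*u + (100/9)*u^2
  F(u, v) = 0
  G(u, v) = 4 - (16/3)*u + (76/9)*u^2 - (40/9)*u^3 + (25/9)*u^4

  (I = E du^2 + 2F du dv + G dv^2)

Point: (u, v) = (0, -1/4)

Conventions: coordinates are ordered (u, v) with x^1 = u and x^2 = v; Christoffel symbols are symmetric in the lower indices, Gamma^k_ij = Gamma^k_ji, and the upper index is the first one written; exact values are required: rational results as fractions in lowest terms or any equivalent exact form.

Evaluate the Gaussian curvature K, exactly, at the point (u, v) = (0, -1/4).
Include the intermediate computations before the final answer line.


E = 1345/144, F = 0, G = 4, EG - F^2 = 1345/36 at the point
E_u = -80/9, E_v = 0, F_u = 0, F_v = 0, G_u = -16/3, G_v = 0
E_vv = 0, F_uv = 0, G_uu = 152/9
The intrinsic route: Brioschi's K = (det M1 - det M2)/(EG - F^2)^2.
M1 = [[-E_vv/2 + F_uv - G_uu/2, E_u/2, F_u - E_v/2], [F_v - G_u/2, E, F], [G_v/2, F, G]] = [[-76/9, -40/9, 0], [8/3, 1345/144, 0], [0, 0, 4]]; det M1 = -21715/81
M2 = [[0, E_v/2, G_u/2], [E_v/2, E, F], [G_u/2, F, G]] = [[0, 0, -8/3], [0, 1345/144, 0], [-8/3, 0, 4]]; det M2 = -5380/81
det M1 - det M2 = -605/3; K = -605/3 / (1345/36)^2 = -52272/361805

Answer: K = -52272/361805


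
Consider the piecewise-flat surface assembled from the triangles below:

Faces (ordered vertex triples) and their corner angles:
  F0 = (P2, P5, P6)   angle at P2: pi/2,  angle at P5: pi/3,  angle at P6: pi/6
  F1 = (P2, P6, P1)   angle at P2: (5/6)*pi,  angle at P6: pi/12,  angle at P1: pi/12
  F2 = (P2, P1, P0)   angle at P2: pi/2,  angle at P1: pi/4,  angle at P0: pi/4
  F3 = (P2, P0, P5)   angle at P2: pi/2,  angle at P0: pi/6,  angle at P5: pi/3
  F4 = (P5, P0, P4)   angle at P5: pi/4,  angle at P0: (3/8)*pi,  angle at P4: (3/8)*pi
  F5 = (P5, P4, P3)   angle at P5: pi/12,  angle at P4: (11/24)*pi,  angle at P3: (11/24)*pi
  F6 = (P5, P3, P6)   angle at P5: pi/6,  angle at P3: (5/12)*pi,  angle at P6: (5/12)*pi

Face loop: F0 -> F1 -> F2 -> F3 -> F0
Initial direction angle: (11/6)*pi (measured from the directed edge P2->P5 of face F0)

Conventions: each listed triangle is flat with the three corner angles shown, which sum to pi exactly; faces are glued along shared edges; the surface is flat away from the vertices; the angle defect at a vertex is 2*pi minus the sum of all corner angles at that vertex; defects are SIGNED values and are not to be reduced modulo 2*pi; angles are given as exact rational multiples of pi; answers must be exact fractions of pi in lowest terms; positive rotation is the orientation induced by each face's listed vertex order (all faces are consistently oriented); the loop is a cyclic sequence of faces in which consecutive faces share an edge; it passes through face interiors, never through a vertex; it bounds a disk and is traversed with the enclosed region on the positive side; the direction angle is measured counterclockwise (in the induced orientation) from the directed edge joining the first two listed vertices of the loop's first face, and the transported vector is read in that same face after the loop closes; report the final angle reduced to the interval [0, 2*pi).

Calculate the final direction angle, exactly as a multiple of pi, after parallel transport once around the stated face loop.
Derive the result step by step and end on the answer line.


enclosed vertex P2: corner angles sum to (7/3)*pi, defect = 2*pi - (7/3)*pi = -pi/3
holonomy = initial angle + sum of enclosed defects (mod 2*pi), positive in the induced orientation
final angle = (11/6)*pi - pi/3 = (3/2)*pi (mod 2*pi)

Answer: final direction angle = (3/2)*pi
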